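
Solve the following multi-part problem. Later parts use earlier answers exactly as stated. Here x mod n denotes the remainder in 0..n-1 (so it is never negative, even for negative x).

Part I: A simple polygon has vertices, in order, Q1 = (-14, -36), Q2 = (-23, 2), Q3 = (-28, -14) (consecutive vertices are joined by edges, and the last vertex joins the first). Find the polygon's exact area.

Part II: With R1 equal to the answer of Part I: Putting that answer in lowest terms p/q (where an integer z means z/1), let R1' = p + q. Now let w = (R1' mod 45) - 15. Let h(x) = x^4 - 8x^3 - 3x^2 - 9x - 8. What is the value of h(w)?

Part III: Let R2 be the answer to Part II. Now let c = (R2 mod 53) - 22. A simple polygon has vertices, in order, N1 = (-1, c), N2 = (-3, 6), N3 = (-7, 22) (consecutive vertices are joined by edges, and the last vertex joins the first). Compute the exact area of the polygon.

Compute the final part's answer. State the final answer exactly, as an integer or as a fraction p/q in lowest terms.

Part I: cross terms: (-14*2 - -23*-36)=-856, (-23*-14 - -28*2)=378, (-28*-36 - -14*-14)=812; twice the area = |334| = 334; area = 167; answer 167
Part II: R1 = 167; threaded value p + q = 168; w = 18; 1*(18)^4 - 8*(18)^3 - 3*(18)^2 - 9*(18)^1 - 8 = (104976) + (-46656) + (-972) + (-162) + (-8) = 57178; answer 57178
Part III: R2 = 57178; c = 22; cross terms: (-1*6 - -3*22)=60, (-3*22 - -7*6)=-24, (-7*22 - -1*22)=-132; twice the area = |-96| = 96; area = 48; answer 48

48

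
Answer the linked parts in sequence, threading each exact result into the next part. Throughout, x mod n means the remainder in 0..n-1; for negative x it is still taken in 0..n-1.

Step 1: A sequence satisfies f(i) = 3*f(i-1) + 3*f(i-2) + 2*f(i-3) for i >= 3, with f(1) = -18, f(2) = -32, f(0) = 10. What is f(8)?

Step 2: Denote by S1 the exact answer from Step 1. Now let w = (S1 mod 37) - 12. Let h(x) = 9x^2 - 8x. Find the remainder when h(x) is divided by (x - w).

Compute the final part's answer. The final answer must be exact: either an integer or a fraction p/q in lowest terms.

265

Step 1: f(3) = 3*(-32) + 3*(-18) + 2*(10) = -130; iterating: f(3)=-130, f(4)=-522, f(5)=-2020, f(6)=-7886, f(7)=-30762, f(8)=-119984; answer -119984
Step 2: S1 = -119984; w = -5; remainder = value at the root: 9*(-5)^2 - 8*(-5)^1 = (225) + (40) = 265; answer 265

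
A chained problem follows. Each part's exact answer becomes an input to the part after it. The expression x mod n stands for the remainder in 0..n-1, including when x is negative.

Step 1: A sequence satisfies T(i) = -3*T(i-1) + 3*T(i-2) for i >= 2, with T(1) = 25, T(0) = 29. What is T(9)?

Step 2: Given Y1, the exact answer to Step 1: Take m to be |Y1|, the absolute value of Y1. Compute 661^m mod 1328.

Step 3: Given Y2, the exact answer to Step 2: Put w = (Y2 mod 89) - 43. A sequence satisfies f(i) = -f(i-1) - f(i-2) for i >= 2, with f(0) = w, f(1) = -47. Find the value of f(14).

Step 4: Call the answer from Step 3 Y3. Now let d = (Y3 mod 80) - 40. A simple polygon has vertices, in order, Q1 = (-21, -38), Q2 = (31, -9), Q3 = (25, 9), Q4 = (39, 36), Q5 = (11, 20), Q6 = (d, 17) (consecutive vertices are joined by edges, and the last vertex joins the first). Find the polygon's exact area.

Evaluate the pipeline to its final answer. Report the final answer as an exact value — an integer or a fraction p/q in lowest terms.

Step 1: T(2) = -3*(25) + 3*(29) = 12; iterating: T(2)=12, T(3)=39, T(4)=-81, T(5)=360, T(6)=-1323, T(7)=5049, T(8)=-19116, T(9)=72495; answer 72495
Step 2: Y1 = 72495; m = 72495; squarings mod 1328: 661^1=661, 661^2=9, 661^4=81, 661^8=1249, 661^16=929, 661^32=1169, 661^64=49, 661^128=1073, 661^256=1281, 661^512=881, 661^1024=609, 661^2048=369, 661^4096=705, 661^8192=353, 661^16384=1105, 661^32768=593, 661^65536=1057; 661^72495 = 661^1 * 661^2 * 661^4 * 661^8 * 661^32 * 661^256 * 661^512 * 661^2048 * 661^4096 * 661^65536 = 1133 (mod 1328); answer 1133
Step 3: Y2 = 1133; w = 22; f(2) = -1*(-47) - 1*(22) = 25; iterating: f(2)=25, f(3)=22, f(4)=-47, f(5)=25, f(6)=22, f(7)=-47, f(8)=25, f(9)=22, f(10)=-47, f(11)=25, f(12)=22, f(13)=-47, f(14)=25; answer 25
Step 4: Y3 = 25; d = -15; cross terms: (-21*-9 - 31*-38)=1367, (31*9 - 25*-9)=504, (25*36 - 39*9)=549, (39*20 - 11*36)=384, (11*17 - -15*20)=487, (-15*-38 - -21*17)=927; twice the area = |4218| = 4218; area = 2109; answer 2109

2109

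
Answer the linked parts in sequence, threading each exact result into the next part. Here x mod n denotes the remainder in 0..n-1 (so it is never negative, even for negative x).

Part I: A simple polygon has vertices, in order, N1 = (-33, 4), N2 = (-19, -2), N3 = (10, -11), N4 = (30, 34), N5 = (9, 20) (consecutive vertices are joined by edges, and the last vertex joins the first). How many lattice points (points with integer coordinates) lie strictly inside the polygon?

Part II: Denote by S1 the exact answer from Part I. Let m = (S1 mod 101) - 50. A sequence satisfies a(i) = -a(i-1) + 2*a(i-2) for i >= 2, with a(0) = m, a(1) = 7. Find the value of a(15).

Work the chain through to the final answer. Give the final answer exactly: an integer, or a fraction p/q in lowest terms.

-458717

Part I: cross terms: (-33*-2 - -19*4)=142, (-19*-11 - 10*-2)=229, (10*34 - 30*-11)=670, (30*20 - 9*34)=294, (9*4 - -33*20)=696; twice the area = |2031| = 2031; area = 2031/2; boundary points = 2 + 1 + 5 + 7 + 2 = 17; strictly interior points = area - boundary/2 + 1 = 1008; answer 1008
Part II: S1 = 1008; m = 49; a(2) = -1*(7) + 2*(49) = 91; iterating: a(2)=91, a(3)=-77, a(4)=259, a(5)=-413, a(6)=931, a(7)=-1757, a(8)=3619, a(9)=-7133, a(10)=14371, a(11)=-28637, a(12)=57379, a(13)=-114653, a(14)=229411, a(15)=-458717; answer -458717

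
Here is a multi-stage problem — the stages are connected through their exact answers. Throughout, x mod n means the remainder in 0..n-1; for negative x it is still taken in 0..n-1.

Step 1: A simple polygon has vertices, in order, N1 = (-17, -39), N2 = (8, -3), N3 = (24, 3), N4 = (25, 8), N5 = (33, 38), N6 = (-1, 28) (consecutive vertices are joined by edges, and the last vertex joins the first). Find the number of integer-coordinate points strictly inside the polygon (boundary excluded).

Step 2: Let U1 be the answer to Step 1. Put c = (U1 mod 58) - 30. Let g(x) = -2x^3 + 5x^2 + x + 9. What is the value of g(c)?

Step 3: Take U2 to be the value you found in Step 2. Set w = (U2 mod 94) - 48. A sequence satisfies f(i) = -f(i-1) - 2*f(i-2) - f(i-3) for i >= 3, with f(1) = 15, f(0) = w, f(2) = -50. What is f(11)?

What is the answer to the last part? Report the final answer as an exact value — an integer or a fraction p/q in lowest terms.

Step 1: cross terms: (-17*-3 - 8*-39)=363, (8*3 - 24*-3)=96, (24*8 - 25*3)=117, (25*38 - 33*8)=686, (33*28 - -1*38)=962, (-1*-39 - -17*28)=515; twice the area = |2739| = 2739; area = 2739/2; boundary points = 1 + 2 + 1 + 2 + 2 + 1 = 9; strictly interior points = area - boundary/2 + 1 = 1366; answer 1366
Step 2: U1 = 1366; c = 2; -2*(2)^3 + 5*(2)^2 + 1*(2)^1 + 9 = (-16) + (20) + (2) + (9) = 15; answer 15
Step 3: U2 = 15; w = -33; f(3) = -1*(-50) - 2*(15) - 1*(-33) = 53; iterating: f(3)=53, f(4)=32, f(5)=-88, f(6)=-29, f(7)=173, f(8)=-27, f(9)=-290, f(10)=171, f(11)=436; answer 436

436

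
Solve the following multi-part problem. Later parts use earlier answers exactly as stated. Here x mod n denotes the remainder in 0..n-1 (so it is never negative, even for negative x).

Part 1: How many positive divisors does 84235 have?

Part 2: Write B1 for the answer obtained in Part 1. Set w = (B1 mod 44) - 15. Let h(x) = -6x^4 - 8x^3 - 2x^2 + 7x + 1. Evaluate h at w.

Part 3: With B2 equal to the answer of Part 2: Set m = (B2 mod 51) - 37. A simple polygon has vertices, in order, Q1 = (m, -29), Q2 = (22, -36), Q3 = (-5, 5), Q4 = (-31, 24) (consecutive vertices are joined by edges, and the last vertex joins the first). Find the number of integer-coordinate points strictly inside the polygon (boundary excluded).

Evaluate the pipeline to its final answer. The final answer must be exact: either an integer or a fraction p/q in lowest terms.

Part 1: 84235 = 5 * 17 * 991; number of divisors = (1+1) * (1+1) * (1+1) = 8; answer 8
Part 2: B1 = 8; w = -7; -6*(-7)^4 - 8*(-7)^3 - 2*(-7)^2 + 7*(-7)^1 + 1 = (-14406) + (2744) + (-98) + (-49) + (1) = -11808; answer -11808
Part 3: B2 = -11808; m = -13; cross terms: (-13*-36 - 22*-29)=1106, (22*5 - -5*-36)=-70, (-5*24 - -31*5)=35, (-31*-29 - -13*24)=1211; twice the area = |2282| = 2282; area = 1141; boundary points = 7 + 1 + 1 + 1 = 10; strictly interior points = area - boundary/2 + 1 = 1137; answer 1137

1137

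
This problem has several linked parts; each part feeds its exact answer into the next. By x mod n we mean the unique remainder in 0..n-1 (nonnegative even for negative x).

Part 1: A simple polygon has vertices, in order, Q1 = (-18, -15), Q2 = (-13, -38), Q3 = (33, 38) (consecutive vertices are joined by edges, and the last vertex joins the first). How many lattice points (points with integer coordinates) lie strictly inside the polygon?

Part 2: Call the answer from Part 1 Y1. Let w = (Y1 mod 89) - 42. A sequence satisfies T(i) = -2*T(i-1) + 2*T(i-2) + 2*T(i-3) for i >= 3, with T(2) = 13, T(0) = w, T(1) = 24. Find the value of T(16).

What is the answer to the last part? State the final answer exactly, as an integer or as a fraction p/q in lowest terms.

9606944

Part 1: cross terms: (-18*-38 - -13*-15)=489, (-13*38 - 33*-38)=760, (33*-15 - -18*38)=189; twice the area = |1438| = 1438; area = 719; boundary points = 1 + 2 + 1 = 4; strictly interior points = area - boundary/2 + 1 = 718; answer 718
Part 2: Y1 = 718; w = -36; T(3) = -2*(13) + 2*(24) + 2*(-36) = -50; iterating: T(3)=-50, T(4)=174, T(5)=-422, T(6)=1092, T(7)=-2680, T(8)=6700, T(9)=-16576, T(10)=41192, T(11)=-102136, T(12)=253504, T(13)=-628896, T(14)=1560528, T(15)=-3871840, T(16)=9606944; answer 9606944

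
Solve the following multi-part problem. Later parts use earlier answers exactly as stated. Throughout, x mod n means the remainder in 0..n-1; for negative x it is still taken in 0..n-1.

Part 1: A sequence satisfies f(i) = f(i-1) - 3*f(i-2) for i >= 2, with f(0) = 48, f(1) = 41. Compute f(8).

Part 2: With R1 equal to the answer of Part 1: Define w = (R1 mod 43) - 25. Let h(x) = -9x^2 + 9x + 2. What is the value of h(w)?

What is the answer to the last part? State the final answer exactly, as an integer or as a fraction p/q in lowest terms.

Part 1: f(2) = 1*(41) - 3*(48) = -103; iterating: f(2)=-103, f(3)=-226, f(4)=83, f(5)=761, f(6)=512, f(7)=-1771, f(8)=-3307; answer -3307
Part 2: R1 = -3307; w = -21; -9*(-21)^2 + 9*(-21)^1 + 2 = (-3969) + (-189) + (2) = -4156; answer -4156

-4156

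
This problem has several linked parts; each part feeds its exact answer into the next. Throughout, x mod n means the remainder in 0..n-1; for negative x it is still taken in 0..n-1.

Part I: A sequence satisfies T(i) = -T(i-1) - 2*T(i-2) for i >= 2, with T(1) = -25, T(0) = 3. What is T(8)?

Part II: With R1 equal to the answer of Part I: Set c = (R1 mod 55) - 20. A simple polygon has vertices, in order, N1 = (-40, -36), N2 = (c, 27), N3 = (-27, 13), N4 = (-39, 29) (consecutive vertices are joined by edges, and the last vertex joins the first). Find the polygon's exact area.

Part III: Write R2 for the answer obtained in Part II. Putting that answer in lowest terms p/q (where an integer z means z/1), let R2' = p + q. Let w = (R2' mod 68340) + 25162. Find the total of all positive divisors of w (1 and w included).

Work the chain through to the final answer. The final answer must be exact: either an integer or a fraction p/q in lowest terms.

Part I: T(2) = -1*(-25) - 2*(3) = 19; iterating: T(2)=19, T(3)=31, T(4)=-69, T(5)=7, T(6)=131, T(7)=-145, T(8)=-117; answer -117
Part II: R1 = -117; c = 28; cross terms: (-40*27 - 28*-36)=-72, (28*13 - -27*27)=1093, (-27*29 - -39*13)=-276, (-39*-36 - -40*29)=2564; twice the area = |3309| = 3309; area = 3309/2; answer 3309/2
Part III: R2 = 3309/2; threaded value p + q = 3311; w = 28473; 28473 = 3 * 9491; sigma = (1 + 3) * (1 + 9491) = 4 * 9492 = 37968; answer 37968

37968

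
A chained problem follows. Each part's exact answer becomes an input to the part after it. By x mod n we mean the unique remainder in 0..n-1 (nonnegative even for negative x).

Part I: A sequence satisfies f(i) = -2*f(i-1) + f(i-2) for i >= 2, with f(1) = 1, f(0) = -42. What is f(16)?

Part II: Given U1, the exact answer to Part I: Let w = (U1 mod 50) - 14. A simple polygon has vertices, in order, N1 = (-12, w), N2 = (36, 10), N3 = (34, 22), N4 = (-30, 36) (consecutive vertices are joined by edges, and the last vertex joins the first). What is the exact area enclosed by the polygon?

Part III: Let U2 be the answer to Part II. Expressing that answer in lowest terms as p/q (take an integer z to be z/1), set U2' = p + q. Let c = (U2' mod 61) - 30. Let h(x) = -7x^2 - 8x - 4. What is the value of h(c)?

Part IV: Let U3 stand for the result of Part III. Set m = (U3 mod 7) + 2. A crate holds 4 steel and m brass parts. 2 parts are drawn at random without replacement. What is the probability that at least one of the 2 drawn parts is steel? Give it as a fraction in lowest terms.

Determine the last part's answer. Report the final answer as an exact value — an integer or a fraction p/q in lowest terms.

19/33

Part I: f(2) = -2*(1) + 1*(-42) = -44; iterating: f(2)=-44, f(3)=89, f(4)=-222, f(5)=533, f(6)=-1288, f(7)=3109, f(8)=-7506, f(9)=18121, f(10)=-43748, f(11)=105617, f(12)=-254982, f(13)=615581, f(14)=-1486144, f(15)=3587869, f(16)=-8661882; answer -8661882
Part II: U1 = -8661882; w = 4; cross terms: (-12*10 - 36*4)=-264, (36*22 - 34*10)=452, (34*36 - -30*22)=1884, (-30*4 - -12*36)=312; twice the area = |2384| = 2384; area = 1192; answer 1192
Part III: U2 = 1192; threaded value p + q = 1193; c = 4; -7*(4)^2 - 8*(4)^1 - 4 = (-112) + (-32) + (-4) = -148; answer -148
Part IV: U3 = -148; m = 8; total draws C(12,2) = 66; complement C(8,2) = 28; favorable 66 - 28 = 38; P = 19/33; answer 19/33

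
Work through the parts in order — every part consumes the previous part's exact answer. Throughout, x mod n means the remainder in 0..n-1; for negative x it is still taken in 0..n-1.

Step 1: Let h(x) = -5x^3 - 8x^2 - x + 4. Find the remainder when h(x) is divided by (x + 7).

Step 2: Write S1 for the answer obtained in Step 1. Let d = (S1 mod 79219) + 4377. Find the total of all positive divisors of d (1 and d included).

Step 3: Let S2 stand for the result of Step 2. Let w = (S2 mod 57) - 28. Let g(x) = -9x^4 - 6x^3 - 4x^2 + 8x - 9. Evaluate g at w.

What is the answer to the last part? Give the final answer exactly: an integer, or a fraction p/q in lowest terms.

Step 1: remainder = value at the root: -5*(-7)^3 - 8*(-7)^2 - 1*(-7)^1 + 4 = (1715) + (-392) + (7) + (4) = 1334; answer 1334
Step 2: S1 = 1334; d = 5711; 5711 is prime, so its only divisors are 1 and 5711; sigma = 1 + 5711 = 5712; answer 5712
Step 3: S2 = 5712; w = -16; -9*(-16)^4 - 6*(-16)^3 - 4*(-16)^2 + 8*(-16)^1 - 9 = (-589824) + (24576) + (-1024) + (-128) + (-9) = -566409; answer -566409

-566409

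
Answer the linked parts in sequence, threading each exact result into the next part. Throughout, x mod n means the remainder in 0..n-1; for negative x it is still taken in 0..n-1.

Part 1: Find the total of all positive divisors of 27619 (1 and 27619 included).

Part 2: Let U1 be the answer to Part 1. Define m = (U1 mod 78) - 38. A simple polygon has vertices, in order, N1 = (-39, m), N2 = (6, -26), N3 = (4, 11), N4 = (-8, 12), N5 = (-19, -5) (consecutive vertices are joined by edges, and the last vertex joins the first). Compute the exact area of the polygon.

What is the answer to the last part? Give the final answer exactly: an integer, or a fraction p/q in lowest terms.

Part 1: 27619 = 71 * 389; sigma = (1 + 71) * (1 + 389) = 72 * 390 = 28080; answer 28080
Part 2: U1 = 28080; m = -38; cross terms: (-39*-26 - 6*-38)=1242, (6*11 - 4*-26)=170, (4*12 - -8*11)=136, (-8*-5 - -19*12)=268, (-19*-38 - -39*-5)=527; twice the area = |2343| = 2343; area = 2343/2; answer 2343/2

2343/2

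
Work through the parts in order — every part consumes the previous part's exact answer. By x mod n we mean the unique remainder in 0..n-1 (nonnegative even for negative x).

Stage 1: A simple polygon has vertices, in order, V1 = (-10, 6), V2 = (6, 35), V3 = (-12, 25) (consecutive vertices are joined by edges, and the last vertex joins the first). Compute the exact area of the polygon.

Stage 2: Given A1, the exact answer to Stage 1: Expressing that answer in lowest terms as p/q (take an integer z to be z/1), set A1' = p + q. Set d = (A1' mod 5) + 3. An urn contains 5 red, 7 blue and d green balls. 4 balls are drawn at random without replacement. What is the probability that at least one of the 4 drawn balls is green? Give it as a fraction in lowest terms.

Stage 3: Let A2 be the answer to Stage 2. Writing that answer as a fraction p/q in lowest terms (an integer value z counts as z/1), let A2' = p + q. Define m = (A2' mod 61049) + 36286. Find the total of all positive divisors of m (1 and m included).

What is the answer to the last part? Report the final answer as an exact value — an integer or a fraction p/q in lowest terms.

37140

Stage 1: cross terms: (-10*35 - 6*6)=-386, (6*25 - -12*35)=570, (-12*6 - -10*25)=178; twice the area = |362| = 362; area = 181; answer 181
Stage 2: A1 = 181; threaded value p + q = 182; d = 5; total draws C(17,4) = 2380; complement C(12,4) = 495; favorable 2380 - 495 = 1885; P = 377/476; answer 377/476
Stage 3: A2 = 377/476; threaded value p + q = 853; m = 37139; 37139 is prime, so its only divisors are 1 and 37139; sigma = 1 + 37139 = 37140; answer 37140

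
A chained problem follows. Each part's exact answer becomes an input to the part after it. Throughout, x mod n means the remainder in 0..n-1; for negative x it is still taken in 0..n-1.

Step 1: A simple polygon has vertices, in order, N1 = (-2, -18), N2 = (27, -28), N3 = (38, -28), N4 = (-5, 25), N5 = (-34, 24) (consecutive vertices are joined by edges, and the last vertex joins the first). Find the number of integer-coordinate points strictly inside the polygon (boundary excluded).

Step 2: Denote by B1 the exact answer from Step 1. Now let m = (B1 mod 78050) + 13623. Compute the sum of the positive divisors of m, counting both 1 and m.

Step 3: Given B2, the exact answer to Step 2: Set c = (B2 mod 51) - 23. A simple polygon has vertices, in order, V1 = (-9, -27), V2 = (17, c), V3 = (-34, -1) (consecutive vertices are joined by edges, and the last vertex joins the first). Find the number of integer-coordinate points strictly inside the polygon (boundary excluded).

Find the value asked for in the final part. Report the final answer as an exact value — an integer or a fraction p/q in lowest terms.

975

Step 1: cross terms: (-2*-28 - 27*-18)=542, (27*-28 - 38*-28)=308, (38*25 - -5*-28)=810, (-5*24 - -34*25)=730, (-34*-18 - -2*24)=660; twice the area = |3050| = 3050; area = 1525; boundary points = 1 + 11 + 1 + 1 + 2 = 16; strictly interior points = area - boundary/2 + 1 = 1518; answer 1518
Step 2: B1 = 1518; m = 15141; 15141 = 3 * 7^2 * 103; sigma = (1 + 3) * (1 + 7 + 49) * (1 + 103) = 4 * 57 * 104 = 23712; answer 23712
Step 3: B2 = 23712; c = 25; cross terms: (-9*25 - 17*-27)=234, (17*-1 - -34*25)=833, (-34*-27 - -9*-1)=909; twice the area = |1976| = 1976; area = 988; boundary points = 26 + 1 + 1 = 28; strictly interior points = area - boundary/2 + 1 = 975; answer 975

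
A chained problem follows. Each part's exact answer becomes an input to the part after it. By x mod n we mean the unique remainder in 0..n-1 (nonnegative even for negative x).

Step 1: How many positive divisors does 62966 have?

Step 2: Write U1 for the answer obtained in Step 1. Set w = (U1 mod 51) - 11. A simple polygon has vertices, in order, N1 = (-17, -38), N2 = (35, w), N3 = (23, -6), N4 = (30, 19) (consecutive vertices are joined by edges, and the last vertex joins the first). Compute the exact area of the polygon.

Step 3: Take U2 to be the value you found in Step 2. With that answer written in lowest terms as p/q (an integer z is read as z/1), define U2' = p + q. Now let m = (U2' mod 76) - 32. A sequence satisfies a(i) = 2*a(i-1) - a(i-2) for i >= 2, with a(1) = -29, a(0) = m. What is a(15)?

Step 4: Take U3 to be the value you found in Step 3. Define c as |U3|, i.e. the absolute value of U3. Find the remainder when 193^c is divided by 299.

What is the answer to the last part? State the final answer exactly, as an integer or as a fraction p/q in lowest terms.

Step 1: 62966 = 2 * 19 * 1657; number of divisors = (1+1) * (1+1) * (1+1) = 8; answer 8
Step 2: U1 = 8; w = -3; cross terms: (-17*-3 - 35*-38)=1381, (35*-6 - 23*-3)=-141, (23*19 - 30*-6)=617, (30*-38 - -17*19)=-817; twice the area = |1040| = 1040; area = 520; answer 520
Step 3: U2 = 520; threaded value p + q = 521; m = 33; a(2) = 2*(-29) - 1*(33) = -91; iterating: a(2)=-91, a(3)=-153, a(4)=-215, a(5)=-277, a(6)=-339, a(7)=-401, a(8)=-463, a(9)=-525, a(10)=-587, a(11)=-649, a(12)=-711, a(13)=-773, a(14)=-835, a(15)=-897; answer -897
Step 4: U3 = -897; c = 897; squarings mod 299: 193^1=193, 193^2=173, 193^4=29, 193^8=243, 193^16=146, 193^32=87, 193^64=94, 193^128=165, 193^256=16, 193^512=256; 193^897 = 193^1 * 193^128 * 193^256 * 193^512 = 164 (mod 299); answer 164

164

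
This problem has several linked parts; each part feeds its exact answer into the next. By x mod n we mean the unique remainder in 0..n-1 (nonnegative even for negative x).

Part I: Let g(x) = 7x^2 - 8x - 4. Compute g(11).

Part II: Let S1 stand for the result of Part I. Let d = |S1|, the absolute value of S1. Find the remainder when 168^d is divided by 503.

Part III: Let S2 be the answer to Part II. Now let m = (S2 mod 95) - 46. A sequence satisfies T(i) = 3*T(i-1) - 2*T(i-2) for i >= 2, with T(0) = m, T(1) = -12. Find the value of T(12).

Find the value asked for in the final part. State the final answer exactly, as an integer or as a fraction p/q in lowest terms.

-90080

Part I: 7*(11)^2 - 8*(11)^1 - 4 = (847) + (-88) + (-4) = 755; answer 755
Part II: S1 = 755; d = 755; squarings mod 503: 168^1=168, 168^2=56, 168^4=118, 168^8=343, 168^16=450, 168^32=294, 168^64=423, 168^128=364, 168^256=207, 168^512=94; 168^755 = 168^1 * 168^2 * 168^16 * 168^32 * 168^64 * 168^128 * 168^512 = 56 (mod 503); answer 56
Part III: S2 = 56; m = 10; T(2) = 3*(-12) - 2*(10) = -56; iterating: T(2)=-56, T(3)=-144, T(4)=-320, T(5)=-672, T(6)=-1376, T(7)=-2784, T(8)=-5600, T(9)=-11232, T(10)=-22496, T(11)=-45024, T(12)=-90080; answer -90080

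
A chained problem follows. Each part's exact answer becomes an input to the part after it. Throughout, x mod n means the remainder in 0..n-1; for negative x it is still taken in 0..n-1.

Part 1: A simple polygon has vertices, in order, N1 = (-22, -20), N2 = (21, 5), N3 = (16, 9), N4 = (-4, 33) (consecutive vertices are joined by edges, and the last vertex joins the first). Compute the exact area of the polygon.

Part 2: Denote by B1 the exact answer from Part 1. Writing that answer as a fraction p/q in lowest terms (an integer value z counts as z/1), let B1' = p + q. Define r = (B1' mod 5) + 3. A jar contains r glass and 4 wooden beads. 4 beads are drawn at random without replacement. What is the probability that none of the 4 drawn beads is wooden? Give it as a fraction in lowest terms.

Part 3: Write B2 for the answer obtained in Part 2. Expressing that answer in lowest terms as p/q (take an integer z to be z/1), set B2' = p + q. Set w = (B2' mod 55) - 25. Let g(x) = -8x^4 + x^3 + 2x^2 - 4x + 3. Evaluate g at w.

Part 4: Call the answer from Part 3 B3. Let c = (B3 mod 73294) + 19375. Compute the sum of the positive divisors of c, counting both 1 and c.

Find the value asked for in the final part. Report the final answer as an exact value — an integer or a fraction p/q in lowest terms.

41760

Part 1: cross terms: (-22*5 - 21*-20)=310, (21*9 - 16*5)=109, (16*33 - -4*9)=564, (-4*-20 - -22*33)=806; twice the area = |1789| = 1789; area = 1789/2; answer 1789/2
Part 2: B1 = 1789/2; threaded value p + q = 1791; r = 4; total draws C(8,4) = 70; favorable C(4,4) = 1; P = 1/70; answer 1/70
Part 3: B2 = 1/70; threaded value p + q = 71; w = -9; -8*(-9)^4 + 1*(-9)^3 + 2*(-9)^2 - 4*(-9)^1 + 3 = (-52488) + (-729) + (162) + (36) + (3) = -53016; answer -53016
Part 4: B3 = -53016; c = 39653; 39653 = 19 * 2087; sigma = (1 + 19) * (1 + 2087) = 20 * 2088 = 41760; answer 41760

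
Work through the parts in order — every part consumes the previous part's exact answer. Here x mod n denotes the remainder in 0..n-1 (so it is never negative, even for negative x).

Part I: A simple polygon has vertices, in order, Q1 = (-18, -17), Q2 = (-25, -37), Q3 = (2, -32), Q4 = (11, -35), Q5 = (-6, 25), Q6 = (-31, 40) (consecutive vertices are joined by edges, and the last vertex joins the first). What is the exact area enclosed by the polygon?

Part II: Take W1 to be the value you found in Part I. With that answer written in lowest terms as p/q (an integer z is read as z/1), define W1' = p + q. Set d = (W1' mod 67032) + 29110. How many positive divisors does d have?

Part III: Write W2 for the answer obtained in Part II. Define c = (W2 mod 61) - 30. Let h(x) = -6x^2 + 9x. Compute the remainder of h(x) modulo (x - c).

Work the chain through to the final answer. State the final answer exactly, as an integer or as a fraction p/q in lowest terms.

Part I: cross terms: (-18*-37 - -25*-17)=241, (-25*-32 - 2*-37)=874, (2*-35 - 11*-32)=282, (11*25 - -6*-35)=65, (-6*40 - -31*25)=535, (-31*-17 - -18*40)=1247; twice the area = |3244| = 3244; area = 1622; answer 1622
Part II: W1 = 1622; threaded value p + q = 1623; d = 30733; 30733 = 73 * 421; number of divisors = (1+1) * (1+1) = 4; answer 4
Part III: W2 = 4; c = -26; remainder = value at the root: -6*(-26)^2 + 9*(-26)^1 = (-4056) + (-234) = -4290; answer -4290

-4290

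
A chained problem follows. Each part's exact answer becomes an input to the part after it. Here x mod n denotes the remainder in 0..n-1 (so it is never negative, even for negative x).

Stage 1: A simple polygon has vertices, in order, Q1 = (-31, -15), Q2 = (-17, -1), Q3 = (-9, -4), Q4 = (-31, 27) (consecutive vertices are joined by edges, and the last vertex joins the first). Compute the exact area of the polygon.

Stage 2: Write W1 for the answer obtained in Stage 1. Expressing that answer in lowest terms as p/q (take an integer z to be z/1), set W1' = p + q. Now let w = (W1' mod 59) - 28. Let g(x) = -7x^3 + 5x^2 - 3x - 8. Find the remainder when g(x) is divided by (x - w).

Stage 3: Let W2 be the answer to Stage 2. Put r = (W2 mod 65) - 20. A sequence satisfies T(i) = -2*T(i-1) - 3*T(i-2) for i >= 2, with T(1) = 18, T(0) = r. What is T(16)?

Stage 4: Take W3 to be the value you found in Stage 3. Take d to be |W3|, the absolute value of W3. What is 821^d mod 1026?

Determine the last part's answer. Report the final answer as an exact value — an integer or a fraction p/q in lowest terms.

Stage 1: cross terms: (-31*-1 - -17*-15)=-224, (-17*-4 - -9*-1)=59, (-9*27 - -31*-4)=-367, (-31*-15 - -31*27)=1302; twice the area = |770| = 770; area = 385; answer 385
Stage 2: W1 = 385; threaded value p + q = 386; w = 4; remainder = value at the root: -7*(4)^3 + 5*(4)^2 - 3*(4)^1 - 8 = (-448) + (80) + (-12) + (-8) = -388; answer -388
Stage 3: W2 = -388; r = -18; T(2) = -2*(18) - 3*(-18) = 18; iterating: T(2)=18, T(3)=-90, T(4)=126, T(5)=18, T(6)=-414, T(7)=774, T(8)=-306, T(9)=-1710, T(10)=4338, T(11)=-3546, T(12)=-5922, T(13)=22482, T(14)=-27198, T(15)=-13050, T(16)=107694; answer 107694
Stage 4: W3 = 107694; d = 107694; squarings mod 1026: 821^1=821, 821^2=985, 821^4=655, 821^8=157, 821^16=25, 821^32=625, 821^64=745, 821^128=985, 821^256=655, 821^512=157, 821^1024=25, 821^2048=625, 821^4096=745, 821^8192=985, 821^16384=655, 821^32768=157, 821^65536=25; 821^107694 = 821^2 * 821^4 * 821^8 * 821^32 * 821^128 * 821^1024 * 821^8192 * 821^32768 * 821^65536 = 1 (mod 1026); answer 1

1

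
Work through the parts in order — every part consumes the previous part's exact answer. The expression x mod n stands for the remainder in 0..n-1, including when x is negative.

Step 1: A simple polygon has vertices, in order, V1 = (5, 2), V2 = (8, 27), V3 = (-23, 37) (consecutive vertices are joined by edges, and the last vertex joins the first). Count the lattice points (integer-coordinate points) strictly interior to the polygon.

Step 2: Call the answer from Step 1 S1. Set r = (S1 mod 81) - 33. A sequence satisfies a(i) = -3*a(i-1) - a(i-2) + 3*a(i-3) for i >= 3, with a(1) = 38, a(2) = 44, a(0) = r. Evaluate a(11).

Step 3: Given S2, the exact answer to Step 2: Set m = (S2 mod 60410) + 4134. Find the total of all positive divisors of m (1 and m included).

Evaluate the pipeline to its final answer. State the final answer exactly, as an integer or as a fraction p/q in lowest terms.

140336

Step 1: cross terms: (5*27 - 8*2)=119, (8*37 - -23*27)=917, (-23*2 - 5*37)=-231; twice the area = |805| = 805; area = 805/2; boundary points = 1 + 1 + 7 = 9; strictly interior points = area - boundary/2 + 1 = 399; answer 399
Step 2: S1 = 399; r = 42; a(3) = -3*(44) - 1*(38) + 3*(42) = -44; iterating: a(3)=-44, a(4)=202, a(5)=-430, a(6)=956, a(7)=-1832, a(8)=3250, a(9)=-5050, a(10)=6404, a(11)=-4412; answer -4412
Step 3: S2 = -4412; m = 60132; 60132 = 2^2 * 3 * 5011; sigma = (1 + 2 + 4) * (1 + 3) * (1 + 5011) = 7 * 4 * 5012 = 140336; answer 140336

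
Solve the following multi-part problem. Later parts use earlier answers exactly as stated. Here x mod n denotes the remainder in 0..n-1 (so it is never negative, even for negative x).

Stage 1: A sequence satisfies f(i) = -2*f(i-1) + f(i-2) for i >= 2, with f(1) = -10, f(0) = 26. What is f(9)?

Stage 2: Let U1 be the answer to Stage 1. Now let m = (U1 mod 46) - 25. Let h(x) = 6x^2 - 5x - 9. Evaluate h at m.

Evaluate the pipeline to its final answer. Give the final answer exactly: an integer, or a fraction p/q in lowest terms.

1070

Stage 1: f(2) = -2*(-10) + 1*(26) = 46; iterating: f(2)=46, f(3)=-102, f(4)=250, f(5)=-602, f(6)=1454, f(7)=-3510, f(8)=8474, f(9)=-20458; answer -20458
Stage 2: U1 = -20458; m = -13; 6*(-13)^2 - 5*(-13)^1 - 9 = (1014) + (65) + (-9) = 1070; answer 1070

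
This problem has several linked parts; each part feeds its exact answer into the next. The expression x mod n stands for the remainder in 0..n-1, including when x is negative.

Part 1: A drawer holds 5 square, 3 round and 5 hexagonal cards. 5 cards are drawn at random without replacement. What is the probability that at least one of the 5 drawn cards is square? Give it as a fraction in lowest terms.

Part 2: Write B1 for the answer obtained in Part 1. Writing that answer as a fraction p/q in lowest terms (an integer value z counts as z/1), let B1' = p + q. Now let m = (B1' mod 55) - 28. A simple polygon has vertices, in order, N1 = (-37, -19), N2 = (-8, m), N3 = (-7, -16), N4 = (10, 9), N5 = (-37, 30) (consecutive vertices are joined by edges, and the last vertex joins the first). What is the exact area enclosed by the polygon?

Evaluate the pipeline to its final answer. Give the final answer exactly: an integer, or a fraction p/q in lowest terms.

2069/2

Part 1: total draws C(13,5) = 1287; complement C(8,5) = 56; favorable 1287 - 56 = 1231; P = 1231/1287; answer 1231/1287
Part 2: B1 = 1231/1287; threaded value p + q = 2518; m = 15; cross terms: (-37*15 - -8*-19)=-707, (-8*-16 - -7*15)=233, (-7*9 - 10*-16)=97, (10*30 - -37*9)=633, (-37*-19 - -37*30)=1813; twice the area = |2069| = 2069; area = 2069/2; answer 2069/2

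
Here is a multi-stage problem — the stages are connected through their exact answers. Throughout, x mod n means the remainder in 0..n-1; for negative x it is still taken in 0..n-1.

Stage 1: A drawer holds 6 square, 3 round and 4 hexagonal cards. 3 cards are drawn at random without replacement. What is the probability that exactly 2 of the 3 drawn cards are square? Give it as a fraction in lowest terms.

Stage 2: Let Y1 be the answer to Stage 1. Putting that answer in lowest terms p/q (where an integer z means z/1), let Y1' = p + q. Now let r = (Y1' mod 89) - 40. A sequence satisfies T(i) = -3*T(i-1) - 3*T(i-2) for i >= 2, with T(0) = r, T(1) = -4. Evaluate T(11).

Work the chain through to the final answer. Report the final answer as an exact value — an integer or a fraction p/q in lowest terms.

4617

Stage 1: total draws C(13,3) = 286; favorable C(6,2)*C(7,1) = 105; P = 105/286; answer 105/286
Stage 2: Y1 = 105/286; threaded value p + q = 391; r = -5; T(2) = -3*(-4) - 3*(-5) = 27; iterating: T(2)=27, T(3)=-69, T(4)=126, T(5)=-171, T(6)=135, T(7)=108, T(8)=-729, T(9)=1863, T(10)=-3402, T(11)=4617; answer 4617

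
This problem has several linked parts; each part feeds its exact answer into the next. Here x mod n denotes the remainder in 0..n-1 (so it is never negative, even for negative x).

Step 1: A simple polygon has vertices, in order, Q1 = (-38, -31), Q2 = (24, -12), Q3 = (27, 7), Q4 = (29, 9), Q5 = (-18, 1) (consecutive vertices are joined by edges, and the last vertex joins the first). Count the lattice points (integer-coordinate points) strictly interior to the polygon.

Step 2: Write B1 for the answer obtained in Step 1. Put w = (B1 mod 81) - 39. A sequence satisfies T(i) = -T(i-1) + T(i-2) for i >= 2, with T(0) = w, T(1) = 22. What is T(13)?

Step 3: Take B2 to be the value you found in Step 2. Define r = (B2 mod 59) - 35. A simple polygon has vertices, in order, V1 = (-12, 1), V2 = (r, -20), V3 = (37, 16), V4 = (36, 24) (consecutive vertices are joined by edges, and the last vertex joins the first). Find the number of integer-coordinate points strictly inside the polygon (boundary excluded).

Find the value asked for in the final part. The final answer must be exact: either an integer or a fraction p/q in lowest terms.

Step 1: cross terms: (-38*-12 - 24*-31)=1200, (24*7 - 27*-12)=492, (27*9 - 29*7)=40, (29*1 - -18*9)=191, (-18*-31 - -38*1)=596; twice the area = |2519| = 2519; area = 2519/2; boundary points = 1 + 1 + 2 + 1 + 4 = 9; strictly interior points = area - boundary/2 + 1 = 1256; answer 1256
Step 2: B1 = 1256; w = 2; T(2) = -1*(22) + 1*(2) = -20; iterating: T(2)=-20, T(3)=42, T(4)=-62, T(5)=104, T(6)=-166, T(7)=270, T(8)=-436, T(9)=706, T(10)=-1142, T(11)=1848, T(12)=-2990, T(13)=4838; answer 4838
Step 3: B2 = 4838; r = -35; cross terms: (-12*-20 - -35*1)=275, (-35*16 - 37*-20)=180, (37*24 - 36*16)=312, (36*1 - -12*24)=324; twice the area = |1091| = 1091; area = 1091/2; boundary points = 1 + 36 + 1 + 1 = 39; strictly interior points = area - boundary/2 + 1 = 527; answer 527

527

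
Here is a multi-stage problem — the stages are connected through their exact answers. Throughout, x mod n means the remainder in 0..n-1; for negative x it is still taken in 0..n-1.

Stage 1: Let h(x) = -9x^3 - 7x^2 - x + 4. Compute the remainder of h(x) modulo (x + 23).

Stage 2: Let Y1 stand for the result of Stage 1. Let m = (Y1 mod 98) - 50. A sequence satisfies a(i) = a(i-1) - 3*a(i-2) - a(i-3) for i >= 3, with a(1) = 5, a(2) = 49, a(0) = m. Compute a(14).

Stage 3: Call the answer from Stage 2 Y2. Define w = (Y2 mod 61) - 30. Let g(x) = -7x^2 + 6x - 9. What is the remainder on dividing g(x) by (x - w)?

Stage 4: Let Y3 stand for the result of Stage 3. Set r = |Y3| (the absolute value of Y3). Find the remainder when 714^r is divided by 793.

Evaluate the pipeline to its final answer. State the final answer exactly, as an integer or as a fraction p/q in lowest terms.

66

Stage 1: remainder = value at the root: -9*(-23)^3 - 7*(-23)^2 - 1*(-23)^1 + 4 = (109503) + (-3703) + (23) + (4) = 105827; answer 105827
Stage 2: Y1 = 105827; m = 35; a(3) = 1*(49) - 3*(5) - 1*(35) = -1; iterating: a(3)=-1, a(4)=-153, a(5)=-199, a(6)=261, a(7)=1011, a(8)=427, a(9)=-2867, a(10)=-5159, a(11)=3015, a(12)=21359, a(13)=17473, a(14)=-49619; answer -49619
Stage 3: Y2 = -49619; w = 5; remainder = value at the root: -7*(5)^2 + 6*(5)^1 - 9 = (-175) + (30) + (-9) = -154; answer -154
Stage 4: Y3 = -154; r = 154; squarings mod 793: 714^1=714, 714^2=690, 714^4=300, 714^8=391, 714^16=625, 714^32=469, 714^64=300, 714^128=391; 714^154 = 714^2 * 714^8 * 714^16 * 714^128 = 66 (mod 793); answer 66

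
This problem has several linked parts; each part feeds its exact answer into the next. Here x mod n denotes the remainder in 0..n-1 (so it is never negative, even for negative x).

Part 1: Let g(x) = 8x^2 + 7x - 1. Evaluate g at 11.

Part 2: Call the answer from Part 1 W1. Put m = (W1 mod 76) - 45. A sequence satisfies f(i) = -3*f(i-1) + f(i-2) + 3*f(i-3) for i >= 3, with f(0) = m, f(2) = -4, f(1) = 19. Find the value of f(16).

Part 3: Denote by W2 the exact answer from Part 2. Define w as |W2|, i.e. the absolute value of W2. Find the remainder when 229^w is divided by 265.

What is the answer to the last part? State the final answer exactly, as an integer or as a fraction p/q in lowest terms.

144

Part 1: 8*(11)^2 + 7*(11)^1 - 1 = (968) + (77) + (-1) = 1044; answer 1044
Part 2: W1 = 1044; m = 11; f(3) = -3*(-4) + 1*(19) + 3*(11) = 64; iterating: f(3)=64, f(4)=-139, f(5)=469, f(6)=-1354, f(7)=4114, f(8)=-12289, f(9)=36919, f(10)=-110704, f(11)=332164, f(12)=-996439, f(13)=2989369, f(14)=-8968054, f(15)=26904214, f(16)=-80712589; answer -80712589
Part 3: W2 = -80712589; w = 80712589; squarings mod 265: 229^1=229, 229^2=236, 229^4=46, 229^8=261, 229^16=16, 229^32=256, 229^64=81, 229^128=201, 229^256=121, 229^512=66, 229^1024=116, 229^2048=206, 229^4096=36, 229^8192=236, 229^16384=46, 229^32768=261, 229^65536=16, 229^131072=256, 229^262144=81, 229^524288=201, 229^1048576=121, 229^2097152=66, 229^4194304=116, 229^8388608=206, 229^16777216=36, 229^33554432=236, 229^67108864=46; 229^80712589 = 229^1 * 229^4 * 229^8 * 229^128 * 229^256 * 229^512 * 229^4096 * 229^32768 * 229^65536 * 229^131072 * 229^262144 * 229^524288 * 229^4194304 * 229^8388608 * 229^67108864 = 144 (mod 265); answer 144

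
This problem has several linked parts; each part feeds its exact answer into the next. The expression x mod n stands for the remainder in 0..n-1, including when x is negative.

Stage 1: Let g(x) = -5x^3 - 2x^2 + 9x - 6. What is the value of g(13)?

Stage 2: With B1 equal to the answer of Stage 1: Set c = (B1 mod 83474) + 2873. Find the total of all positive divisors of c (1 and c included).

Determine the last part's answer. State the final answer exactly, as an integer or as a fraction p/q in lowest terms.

120240

Stage 1: -5*(13)^3 - 2*(13)^2 + 9*(13)^1 - 6 = (-10985) + (-338) + (117) + (-6) = -11212; answer -11212
Stage 2: B1 = -11212; c = 75135; 75135 = 3 * 5 * 5009; sigma = (1 + 3) * (1 + 5) * (1 + 5009) = 4 * 6 * 5010 = 120240; answer 120240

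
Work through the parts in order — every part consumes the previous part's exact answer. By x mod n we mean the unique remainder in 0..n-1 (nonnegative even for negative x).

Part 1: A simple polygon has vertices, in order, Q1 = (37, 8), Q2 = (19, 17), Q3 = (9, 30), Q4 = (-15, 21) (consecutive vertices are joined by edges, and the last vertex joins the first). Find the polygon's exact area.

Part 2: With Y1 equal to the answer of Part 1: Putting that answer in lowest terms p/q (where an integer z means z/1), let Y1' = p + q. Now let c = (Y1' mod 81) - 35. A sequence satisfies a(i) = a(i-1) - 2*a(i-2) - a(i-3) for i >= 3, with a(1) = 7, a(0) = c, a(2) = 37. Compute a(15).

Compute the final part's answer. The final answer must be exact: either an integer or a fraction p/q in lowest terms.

Part 1: cross terms: (37*17 - 19*8)=477, (19*30 - 9*17)=417, (9*21 - -15*30)=639, (-15*8 - 37*21)=-897; twice the area = |636| = 636; area = 318; answer 318
Part 2: Y1 = 318; threaded value p + q = 319; c = 41; a(3) = 1*(37) - 2*(7) - 1*(41) = -18; iterating: a(3)=-18, a(4)=-99, a(5)=-100, a(6)=116, a(7)=415, a(8)=283, a(9)=-663, a(10)=-1644, a(11)=-601, a(12)=3350, a(13)=6196, a(14)=97, a(15)=-15645; answer -15645

-15645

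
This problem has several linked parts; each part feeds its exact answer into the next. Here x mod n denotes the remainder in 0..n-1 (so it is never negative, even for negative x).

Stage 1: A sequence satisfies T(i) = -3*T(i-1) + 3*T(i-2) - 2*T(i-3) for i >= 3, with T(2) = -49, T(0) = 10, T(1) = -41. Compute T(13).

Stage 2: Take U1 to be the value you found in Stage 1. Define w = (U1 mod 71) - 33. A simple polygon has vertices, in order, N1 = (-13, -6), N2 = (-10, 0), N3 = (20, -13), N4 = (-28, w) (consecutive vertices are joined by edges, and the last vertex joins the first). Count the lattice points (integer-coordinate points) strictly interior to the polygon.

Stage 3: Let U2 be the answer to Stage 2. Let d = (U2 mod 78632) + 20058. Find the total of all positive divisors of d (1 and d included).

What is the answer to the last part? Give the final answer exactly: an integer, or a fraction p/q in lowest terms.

Stage 1: T(3) = -3*(-49) + 3*(-41) - 2*(10) = 4; iterating: T(3)=4, T(4)=-77, T(5)=341, T(6)=-1262, T(7)=4963, T(8)=-19357, T(9)=75484, T(10)=-294449, T(11)=1148513, T(12)=-4479854, T(13)=17473999; answer 17473999
Stage 2: U1 = 17473999; w = 14; cross terms: (-13*0 - -10*-6)=-60, (-10*-13 - 20*0)=130, (20*14 - -28*-13)=-84, (-28*-6 - -13*14)=350; twice the area = |336| = 336; area = 168; boundary points = 3 + 1 + 3 + 5 = 12; strictly interior points = area - boundary/2 + 1 = 163; answer 163
Stage 3: U2 = 163; d = 20221; 20221 = 73 * 277; sigma = (1 + 73) * (1 + 277) = 74 * 278 = 20572; answer 20572

20572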